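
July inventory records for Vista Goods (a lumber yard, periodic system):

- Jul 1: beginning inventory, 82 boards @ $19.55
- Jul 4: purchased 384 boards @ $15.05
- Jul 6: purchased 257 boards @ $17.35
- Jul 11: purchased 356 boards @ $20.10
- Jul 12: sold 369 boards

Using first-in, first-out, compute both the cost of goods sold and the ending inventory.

COGS = $5,922.45; ending inventory = $13,074.40

Jul 12, 369 sold [FIFO — oldest first]: 82 @ $19.55 + 287 @ $15.05 = $5,922.45
Ending inventory: 97 @ $15.05 + 257 @ $17.35 + 356 @ $20.10 = $13,074.40
Check: goods available $18,996.85 = COGS $5,922.45 + ending $13,074.40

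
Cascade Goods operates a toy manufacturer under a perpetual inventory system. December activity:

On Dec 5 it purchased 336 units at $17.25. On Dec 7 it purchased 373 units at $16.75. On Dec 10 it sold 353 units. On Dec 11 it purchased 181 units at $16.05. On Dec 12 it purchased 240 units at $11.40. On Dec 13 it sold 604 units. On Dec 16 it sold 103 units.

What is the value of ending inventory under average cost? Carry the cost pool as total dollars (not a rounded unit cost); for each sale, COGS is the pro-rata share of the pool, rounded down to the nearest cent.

After Dec 5: 336 on hand, pool $5,796.00 (≈ $17.2500 each)
After Dec 7: 709 on hand, pool $12,043.75 (≈ $16.9870 each)
Dec 10, sell 353: 353/709 × $12,043.75 → $5,996.39
After Dec 11: 537 on hand, pool $8,952.41 (≈ $16.6712 each)
After Dec 12: 777 on hand, pool $11,688.41 (≈ $15.0430 each)
Dec 13, sell 604: 604/777 × $11,688.41 → $9,085.97
Dec 16, sell 103: 103/173 × $2,602.44 → $1,549.42
Total COGS = $5,996.39 + $9,085.97 + $1,549.42 = $16,631.78
Ending inventory (cost pool remaining) = $1,053.02
Check: goods available $17,684.80 = COGS $16,631.78 + ending $1,053.02

Ending inventory = $1,053.02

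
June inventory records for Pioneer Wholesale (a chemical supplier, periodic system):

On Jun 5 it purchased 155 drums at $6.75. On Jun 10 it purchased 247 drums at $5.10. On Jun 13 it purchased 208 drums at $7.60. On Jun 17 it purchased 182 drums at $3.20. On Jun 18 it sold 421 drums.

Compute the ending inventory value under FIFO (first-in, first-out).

Jun 18, 421 sold [FIFO — oldest first]: 155 @ $6.75 + 247 @ $5.10 + 19 @ $7.60 = $2,450.35
Ending inventory: 189 @ $7.60 + 182 @ $3.20 = $2,018.80

Ending inventory = $2,018.80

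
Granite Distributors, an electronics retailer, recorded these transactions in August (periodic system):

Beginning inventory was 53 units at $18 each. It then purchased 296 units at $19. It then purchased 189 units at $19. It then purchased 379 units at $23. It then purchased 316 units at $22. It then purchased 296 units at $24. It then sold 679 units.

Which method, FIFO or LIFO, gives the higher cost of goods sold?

LIFO

FIFO COGS: 53 @ $18 + 296 @ $19 + 189 @ $19 + 141 @ $23 = $13,412
LIFO COGS: 296 @ $24 + 316 @ $22 + 67 @ $23 = $15,597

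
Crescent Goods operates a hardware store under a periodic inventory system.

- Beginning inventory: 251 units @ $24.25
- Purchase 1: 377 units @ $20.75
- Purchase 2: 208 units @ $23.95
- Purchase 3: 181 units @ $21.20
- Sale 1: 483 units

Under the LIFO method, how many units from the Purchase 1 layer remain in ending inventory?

283

Sale 1 (483) [LIFO — newest first]: 181 @ $21.20 + 208 @ $23.95 + 94 @ $20.75 = $10,769.30
Ending inventory: 251 @ $24.25 + 283 @ $20.75 = $11,959.00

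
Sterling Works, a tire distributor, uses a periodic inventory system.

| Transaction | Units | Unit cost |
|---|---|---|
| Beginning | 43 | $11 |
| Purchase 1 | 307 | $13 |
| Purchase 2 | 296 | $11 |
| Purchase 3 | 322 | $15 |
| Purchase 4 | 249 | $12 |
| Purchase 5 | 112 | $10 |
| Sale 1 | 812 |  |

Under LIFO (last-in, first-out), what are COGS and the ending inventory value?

COGS = $10,357; ending inventory = $6,301

Sale 1 (812) [LIFO — newest first]: 112 @ $10 + 249 @ $12 + 322 @ $15 + 129 @ $11 = $10,357
Ending inventory: 43 @ $11 + 307 @ $13 + 167 @ $11 = $6,301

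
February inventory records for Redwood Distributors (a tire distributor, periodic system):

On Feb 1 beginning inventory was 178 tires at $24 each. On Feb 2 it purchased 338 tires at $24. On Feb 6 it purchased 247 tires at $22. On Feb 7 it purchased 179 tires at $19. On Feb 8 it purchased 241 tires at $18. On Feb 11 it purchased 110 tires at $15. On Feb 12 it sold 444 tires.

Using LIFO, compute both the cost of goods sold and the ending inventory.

Feb 12, 444 sold [LIFO — newest first]: 110 @ $15 + 241 @ $18 + 93 @ $19 = $7,755
Ending inventory: 178 @ $24 + 338 @ $24 + 247 @ $22 + 86 @ $19 = $19,452

COGS = $7,755; ending inventory = $19,452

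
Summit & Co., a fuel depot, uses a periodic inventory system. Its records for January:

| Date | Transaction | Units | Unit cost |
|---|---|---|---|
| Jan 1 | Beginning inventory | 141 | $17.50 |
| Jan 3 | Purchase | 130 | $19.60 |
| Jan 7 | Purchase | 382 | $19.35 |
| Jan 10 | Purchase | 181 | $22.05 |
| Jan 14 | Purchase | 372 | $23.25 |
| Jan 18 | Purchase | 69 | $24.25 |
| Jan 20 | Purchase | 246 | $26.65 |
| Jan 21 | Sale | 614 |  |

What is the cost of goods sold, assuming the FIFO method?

COGS = $11,652.55

Jan 21, 614 sold [FIFO — oldest first]: 141 @ $17.50 + 130 @ $19.60 + 343 @ $19.35 = $11,652.55
Ending inventory: 39 @ $19.35 + 181 @ $22.05 + 372 @ $23.25 + 69 @ $24.25 + 246 @ $26.65 = $21,623.85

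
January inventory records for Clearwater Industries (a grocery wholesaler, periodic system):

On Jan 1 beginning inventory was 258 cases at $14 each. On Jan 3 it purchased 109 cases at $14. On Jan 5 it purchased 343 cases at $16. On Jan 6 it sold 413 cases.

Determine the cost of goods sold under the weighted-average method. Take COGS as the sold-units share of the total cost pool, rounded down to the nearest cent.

Jan 6, sell 413: 413/710 × $10,626.00 → $6,181.03
Ending inventory (cost pool remaining) = $4,444.97

COGS = $6,181.03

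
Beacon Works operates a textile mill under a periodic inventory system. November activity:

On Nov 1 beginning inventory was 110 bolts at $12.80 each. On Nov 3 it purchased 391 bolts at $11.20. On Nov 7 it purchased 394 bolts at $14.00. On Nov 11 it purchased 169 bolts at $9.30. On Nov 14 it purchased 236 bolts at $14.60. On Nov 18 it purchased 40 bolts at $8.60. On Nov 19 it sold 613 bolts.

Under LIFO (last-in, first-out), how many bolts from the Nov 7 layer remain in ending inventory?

Nov 19, 613 sold [LIFO — newest first]: 40 @ $8.60 + 236 @ $14.60 + 169 @ $9.30 + 168 @ $14.00 = $7,713.30
Ending inventory: 110 @ $12.80 + 391 @ $11.20 + 226 @ $14.00 = $8,951.20

226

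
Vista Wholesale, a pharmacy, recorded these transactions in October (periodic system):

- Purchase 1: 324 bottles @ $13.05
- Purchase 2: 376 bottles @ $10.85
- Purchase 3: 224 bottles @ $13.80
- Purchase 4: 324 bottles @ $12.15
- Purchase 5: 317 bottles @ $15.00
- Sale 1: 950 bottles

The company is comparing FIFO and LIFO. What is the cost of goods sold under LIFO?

COGS = $12,705.05

FIFO COGS: 324 @ $13.05 + 376 @ $10.85 + 224 @ $13.80 + 26 @ $12.15 = $11,714.90
LIFO COGS: 317 @ $15.00 + 324 @ $12.15 + 224 @ $13.80 + 85 @ $10.85 = $12,705.05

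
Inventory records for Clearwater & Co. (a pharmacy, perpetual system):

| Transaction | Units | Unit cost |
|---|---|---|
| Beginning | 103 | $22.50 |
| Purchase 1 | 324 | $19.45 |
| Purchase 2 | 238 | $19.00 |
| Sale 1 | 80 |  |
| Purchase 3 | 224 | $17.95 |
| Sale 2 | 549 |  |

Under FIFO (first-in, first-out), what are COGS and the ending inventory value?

COGS = $12,457.30; ending inventory = $4,704.80

Sale 1 (80) [FIFO — oldest first]: 80 @ $22.50 = $1,800.00
Sale 2 (549) [FIFO — oldest first]: 23 @ $22.50 + 324 @ $19.45 + 202 @ $19.00 = $10,657.30
Total COGS = $1,800.00 + $10,657.30 = $12,457.30
Ending inventory: 36 @ $19.00 + 224 @ $17.95 = $4,704.80
Check: goods available $17,162.10 = COGS $12,457.30 + ending $4,704.80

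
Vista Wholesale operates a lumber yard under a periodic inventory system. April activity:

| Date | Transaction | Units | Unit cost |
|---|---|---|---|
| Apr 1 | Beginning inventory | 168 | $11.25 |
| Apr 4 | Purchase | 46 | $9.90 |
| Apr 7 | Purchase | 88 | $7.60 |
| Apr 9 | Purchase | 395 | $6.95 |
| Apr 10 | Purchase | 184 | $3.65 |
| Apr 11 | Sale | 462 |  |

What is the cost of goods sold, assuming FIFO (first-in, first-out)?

Apr 11, 462 sold [FIFO — oldest first]: 168 @ $11.25 + 46 @ $9.90 + 88 @ $7.60 + 160 @ $6.95 = $4,126.20
Ending inventory: 235 @ $6.95 + 184 @ $3.65 = $2,304.85
Check: goods available $6,431.05 = COGS $4,126.20 + ending $2,304.85

COGS = $4,126.20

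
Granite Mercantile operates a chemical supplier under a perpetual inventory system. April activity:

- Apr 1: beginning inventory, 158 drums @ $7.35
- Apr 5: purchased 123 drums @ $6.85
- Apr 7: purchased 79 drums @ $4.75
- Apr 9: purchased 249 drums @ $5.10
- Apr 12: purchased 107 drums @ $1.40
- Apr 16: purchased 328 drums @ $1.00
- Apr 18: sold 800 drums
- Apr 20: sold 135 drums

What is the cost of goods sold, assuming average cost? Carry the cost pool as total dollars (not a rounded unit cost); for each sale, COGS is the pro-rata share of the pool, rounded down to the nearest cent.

COGS = $3,695.93

After Apr 1: 158 on hand, pool $1,161.30 (≈ $7.3500 each)
After Apr 5: 281 on hand, pool $2,003.85 (≈ $7.1311 each)
After Apr 7: 360 on hand, pool $2,379.10 (≈ $6.6086 each)
After Apr 9: 609 on hand, pool $3,649.00 (≈ $5.9918 each)
After Apr 12: 716 on hand, pool $3,798.80 (≈ $5.3056 each)
After Apr 16: 1044 on hand, pool $4,126.80 (≈ $3.9529 each)
Apr 18, sell 800: 800/1044 × $4,126.80 → $3,162.29
Apr 20, sell 135: 135/244 × $964.51 → $533.64
Total COGS = $3,162.29 + $533.64 = $3,695.93
Ending inventory (cost pool remaining) = $430.87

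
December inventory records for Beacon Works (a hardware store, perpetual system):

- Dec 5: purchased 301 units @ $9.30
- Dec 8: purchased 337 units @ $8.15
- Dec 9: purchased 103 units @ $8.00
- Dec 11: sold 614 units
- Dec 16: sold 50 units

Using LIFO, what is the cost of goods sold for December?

COGS = $5,653.75

Dec 11, 614 sold [LIFO — newest first]: 103 @ $8.00 + 337 @ $8.15 + 174 @ $9.30 = $5,188.75
Dec 16, 50 sold [LIFO — newest first]: 50 @ $9.30 = $465.00
Total COGS = $5,188.75 + $465.00 = $5,653.75
Ending inventory: 77 @ $9.30 = $716.10
Check: goods available $6,369.85 = COGS $5,653.75 + ending $716.10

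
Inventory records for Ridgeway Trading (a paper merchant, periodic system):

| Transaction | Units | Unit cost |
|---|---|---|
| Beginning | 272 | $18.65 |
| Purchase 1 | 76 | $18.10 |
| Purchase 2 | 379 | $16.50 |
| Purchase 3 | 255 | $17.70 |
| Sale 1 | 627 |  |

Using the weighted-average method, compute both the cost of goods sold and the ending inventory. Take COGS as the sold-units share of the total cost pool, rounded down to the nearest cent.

Sale 1, sell 627: 627/982 × $17,215.40 → $10,991.91
Ending inventory (cost pool remaining) = $6,223.49

COGS = $10,991.91; ending inventory = $6,223.49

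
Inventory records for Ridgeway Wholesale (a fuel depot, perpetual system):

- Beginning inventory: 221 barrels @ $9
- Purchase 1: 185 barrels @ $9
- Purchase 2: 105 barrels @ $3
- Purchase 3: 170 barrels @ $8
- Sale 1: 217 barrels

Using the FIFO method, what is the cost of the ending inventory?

Sale 1 (217) [FIFO — oldest first]: 217 @ $9 = $1,953
Ending inventory: 4 @ $9 + 185 @ $9 + 105 @ $3 + 170 @ $8 = $3,376

Ending inventory = $3,376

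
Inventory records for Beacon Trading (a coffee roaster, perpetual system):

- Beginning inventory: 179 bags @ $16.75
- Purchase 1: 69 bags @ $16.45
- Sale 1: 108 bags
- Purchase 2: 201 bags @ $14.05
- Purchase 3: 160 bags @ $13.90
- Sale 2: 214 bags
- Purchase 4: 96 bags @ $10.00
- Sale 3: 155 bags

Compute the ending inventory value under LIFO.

Sale 1 (108) [LIFO — newest first]: 69 @ $16.45 + 39 @ $16.75 = $1,788.30
Sale 2 (214) [LIFO — newest first]: 160 @ $13.90 + 54 @ $14.05 = $2,982.70
Sale 3 (155) [LIFO — newest first]: 96 @ $10.00 + 59 @ $14.05 = $1,788.95
Total COGS = $1,788.30 + $2,982.70 + $1,788.95 = $6,559.95
Ending inventory: 140 @ $16.75 + 88 @ $14.05 = $3,581.40

Ending inventory = $3,581.40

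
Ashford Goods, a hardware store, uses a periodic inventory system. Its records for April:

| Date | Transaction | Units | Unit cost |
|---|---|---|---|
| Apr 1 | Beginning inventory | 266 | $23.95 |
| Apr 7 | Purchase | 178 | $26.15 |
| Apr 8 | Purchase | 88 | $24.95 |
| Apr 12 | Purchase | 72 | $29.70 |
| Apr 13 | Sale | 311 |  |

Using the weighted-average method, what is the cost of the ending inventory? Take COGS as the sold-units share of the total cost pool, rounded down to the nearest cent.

Apr 13, sell 311: 311/604 × $15,359.40 → $7,908.56
Ending inventory (cost pool remaining) = $7,450.84

Ending inventory = $7,450.84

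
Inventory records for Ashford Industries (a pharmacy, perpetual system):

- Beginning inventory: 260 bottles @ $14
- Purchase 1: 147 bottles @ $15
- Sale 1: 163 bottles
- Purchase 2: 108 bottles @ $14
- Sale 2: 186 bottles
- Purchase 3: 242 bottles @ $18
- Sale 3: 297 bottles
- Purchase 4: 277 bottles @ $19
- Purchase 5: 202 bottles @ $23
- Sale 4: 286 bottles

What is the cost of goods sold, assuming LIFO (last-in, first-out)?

Sale 1 (163) [LIFO — newest first]: 147 @ $15 + 16 @ $14 = $2,429
Sale 2 (186) [LIFO — newest first]: 108 @ $14 + 78 @ $14 = $2,604
Sale 3 (297) [LIFO — newest first]: 242 @ $18 + 55 @ $14 = $5,126
Sale 4 (286) [LIFO — newest first]: 202 @ $23 + 84 @ $19 = $6,242
Total COGS = $2,429 + $2,604 + $5,126 + $6,242 = $16,401
Ending inventory: 111 @ $14 + 193 @ $19 = $5,221

COGS = $16,401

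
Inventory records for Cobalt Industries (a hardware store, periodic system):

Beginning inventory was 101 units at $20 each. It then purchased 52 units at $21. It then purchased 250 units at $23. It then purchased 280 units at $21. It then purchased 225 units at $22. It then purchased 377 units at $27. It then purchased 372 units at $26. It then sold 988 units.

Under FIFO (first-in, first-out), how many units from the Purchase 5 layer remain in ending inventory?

297

Sale 1 (988) [FIFO — oldest first]: 101 @ $20 + 52 @ $21 + 250 @ $23 + 280 @ $21 + 225 @ $22 + 80 @ $27 = $21,852
Ending inventory: 297 @ $27 + 372 @ $26 = $17,691
Check: goods available $39,543 = COGS $21,852 + ending $17,691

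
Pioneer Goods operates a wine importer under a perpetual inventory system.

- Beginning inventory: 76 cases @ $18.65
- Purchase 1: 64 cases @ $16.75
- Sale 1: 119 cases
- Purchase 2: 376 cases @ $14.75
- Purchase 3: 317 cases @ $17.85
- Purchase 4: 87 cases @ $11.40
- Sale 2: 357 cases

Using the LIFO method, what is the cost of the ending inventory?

Ending inventory = $6,776.60

Sale 1 (119) [LIFO — newest first]: 64 @ $16.75 + 55 @ $18.65 = $2,097.75
Sale 2 (357) [LIFO — newest first]: 87 @ $11.40 + 270 @ $17.85 = $5,811.30
Total COGS = $2,097.75 + $5,811.30 = $7,909.05
Ending inventory: 21 @ $18.65 + 376 @ $14.75 + 47 @ $17.85 = $6,776.60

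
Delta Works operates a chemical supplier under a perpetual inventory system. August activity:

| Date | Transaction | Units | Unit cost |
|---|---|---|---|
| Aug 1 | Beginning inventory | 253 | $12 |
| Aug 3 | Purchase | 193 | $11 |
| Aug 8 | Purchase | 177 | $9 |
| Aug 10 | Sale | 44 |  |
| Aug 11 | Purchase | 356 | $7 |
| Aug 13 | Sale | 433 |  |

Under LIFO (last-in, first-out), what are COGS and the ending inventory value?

Aug 10, 44 sold [LIFO — newest first]: 44 @ $9 = $396
Aug 13, 433 sold [LIFO — newest first]: 356 @ $7 + 77 @ $9 = $3,185
Total COGS = $396 + $3,185 = $3,581
Ending inventory: 253 @ $12 + 193 @ $11 + 56 @ $9 = $5,663
Check: goods available $9,244 = COGS $3,581 + ending $5,663

COGS = $3,581; ending inventory = $5,663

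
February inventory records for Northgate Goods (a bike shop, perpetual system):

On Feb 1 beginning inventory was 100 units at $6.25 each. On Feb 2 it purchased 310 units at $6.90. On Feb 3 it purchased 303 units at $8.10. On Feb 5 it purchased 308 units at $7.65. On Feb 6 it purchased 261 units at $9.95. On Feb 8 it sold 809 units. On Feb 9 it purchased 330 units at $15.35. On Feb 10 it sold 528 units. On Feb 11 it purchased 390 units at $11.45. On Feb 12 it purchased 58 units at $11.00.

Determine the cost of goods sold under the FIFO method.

Feb 8, 809 sold [FIFO — oldest first]: 100 @ $6.25 + 310 @ $6.90 + 303 @ $8.10 + 96 @ $7.65 = $5,952.70
Feb 10, 528 sold [FIFO — oldest first]: 212 @ $7.65 + 261 @ $9.95 + 55 @ $15.35 = $5,063.00
Total COGS = $5,952.70 + $5,063.00 = $11,015.70
Ending inventory: 275 @ $15.35 + 390 @ $11.45 + 58 @ $11.00 = $9,324.75

COGS = $11,015.70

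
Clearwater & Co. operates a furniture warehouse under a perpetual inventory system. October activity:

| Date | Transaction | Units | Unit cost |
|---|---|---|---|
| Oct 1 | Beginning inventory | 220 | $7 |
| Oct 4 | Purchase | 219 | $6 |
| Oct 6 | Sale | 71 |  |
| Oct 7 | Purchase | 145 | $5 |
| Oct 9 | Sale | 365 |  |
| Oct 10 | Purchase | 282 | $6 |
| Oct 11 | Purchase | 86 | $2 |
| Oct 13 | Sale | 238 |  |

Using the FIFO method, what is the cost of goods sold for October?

Oct 6, 71 sold [FIFO — oldest first]: 71 @ $7 = $497
Oct 9, 365 sold [FIFO — oldest first]: 149 @ $7 + 216 @ $6 = $2,339
Oct 13, 238 sold [FIFO — oldest first]: 3 @ $6 + 145 @ $5 + 90 @ $6 = $1,283
Total COGS = $497 + $2,339 + $1,283 = $4,119
Ending inventory: 192 @ $6 + 86 @ $2 = $1,324
Check: goods available $5,443 = COGS $4,119 + ending $1,324

COGS = $4,119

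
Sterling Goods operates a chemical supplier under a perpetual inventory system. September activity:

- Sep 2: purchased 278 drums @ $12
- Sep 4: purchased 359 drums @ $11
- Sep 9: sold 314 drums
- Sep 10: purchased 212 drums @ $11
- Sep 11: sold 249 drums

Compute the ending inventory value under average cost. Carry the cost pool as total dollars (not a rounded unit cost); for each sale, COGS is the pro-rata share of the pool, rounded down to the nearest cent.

After Sep 2: 278 on hand, pool $3,336.00 (≈ $12.0000 each)
After Sep 4: 637 on hand, pool $7,285.00 (≈ $11.4364 each)
Sep 9, sell 314: 314/637 × $7,285.00 → $3,591.03
After Sep 10: 535 on hand, pool $6,025.97 (≈ $11.2635 each)
Sep 11, sell 249: 249/535 × $6,025.97 → $2,804.61
Total COGS = $3,591.03 + $2,804.61 = $6,395.64
Ending inventory (cost pool remaining) = $3,221.36
Check: goods available $9,617.00 = COGS $6,395.64 + ending $3,221.36

Ending inventory = $3,221.36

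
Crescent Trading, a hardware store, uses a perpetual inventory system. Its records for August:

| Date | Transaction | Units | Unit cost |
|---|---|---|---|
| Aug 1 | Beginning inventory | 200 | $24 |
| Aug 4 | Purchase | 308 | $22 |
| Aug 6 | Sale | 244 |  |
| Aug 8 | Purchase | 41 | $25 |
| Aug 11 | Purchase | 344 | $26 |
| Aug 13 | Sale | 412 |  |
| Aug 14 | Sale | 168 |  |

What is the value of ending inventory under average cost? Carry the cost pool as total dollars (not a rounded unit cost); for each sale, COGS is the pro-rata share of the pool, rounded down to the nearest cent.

Ending inventory = $1,699.48

After Aug 1: 200 on hand, pool $4,800.00 (≈ $24.0000 each)
After Aug 4: 508 on hand, pool $11,576.00 (≈ $22.7874 each)
Aug 6, sell 244: 244/508 × $11,576.00 → $5,560.12
After Aug 8: 305 on hand, pool $7,040.88 (≈ $23.0849 each)
After Aug 11: 649 on hand, pool $15,984.88 (≈ $24.6300 each)
Aug 13, sell 412: 412/649 × $15,984.88 → $10,147.56
Aug 14, sell 168: 168/237 × $5,837.32 → $4,137.84
Total COGS = $5,560.12 + $10,147.56 + $4,137.84 = $19,845.52
Ending inventory (cost pool remaining) = $1,699.48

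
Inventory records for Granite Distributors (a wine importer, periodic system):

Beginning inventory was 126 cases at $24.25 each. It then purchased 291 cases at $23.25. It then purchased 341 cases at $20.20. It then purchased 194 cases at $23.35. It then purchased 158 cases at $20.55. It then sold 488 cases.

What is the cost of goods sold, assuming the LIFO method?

COGS = $10,524.00

Sale 1 (488) [LIFO — newest first]: 158 @ $20.55 + 194 @ $23.35 + 136 @ $20.20 = $10,524.00
Ending inventory: 126 @ $24.25 + 291 @ $23.25 + 205 @ $20.20 = $13,962.25
Check: goods available $24,486.25 = COGS $10,524.00 + ending $13,962.25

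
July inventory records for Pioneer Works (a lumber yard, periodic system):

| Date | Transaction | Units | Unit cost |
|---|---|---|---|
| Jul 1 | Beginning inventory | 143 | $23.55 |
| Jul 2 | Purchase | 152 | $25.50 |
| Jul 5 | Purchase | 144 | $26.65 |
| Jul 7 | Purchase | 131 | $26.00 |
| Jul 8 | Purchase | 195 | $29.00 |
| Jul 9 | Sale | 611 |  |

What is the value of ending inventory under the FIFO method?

Jul 9, 611 sold [FIFO — oldest first]: 143 @ $23.55 + 152 @ $25.50 + 144 @ $26.65 + 131 @ $26.00 + 41 @ $29.00 = $15,676.25
Ending inventory: 154 @ $29.00 = $4,466.00

Ending inventory = $4,466.00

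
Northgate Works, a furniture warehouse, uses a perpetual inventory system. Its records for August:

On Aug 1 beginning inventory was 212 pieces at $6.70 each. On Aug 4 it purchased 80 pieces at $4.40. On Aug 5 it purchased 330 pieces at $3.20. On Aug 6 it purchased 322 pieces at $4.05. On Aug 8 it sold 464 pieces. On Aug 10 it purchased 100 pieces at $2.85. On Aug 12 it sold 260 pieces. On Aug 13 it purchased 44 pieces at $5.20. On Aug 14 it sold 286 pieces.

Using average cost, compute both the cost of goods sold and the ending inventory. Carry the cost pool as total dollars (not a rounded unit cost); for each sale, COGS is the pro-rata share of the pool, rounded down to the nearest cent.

COGS = $4,315.14; ending inventory = $331.16

After Aug 1: 212 on hand, pool $1,420.40 (≈ $6.7000 each)
After Aug 4: 292 on hand, pool $1,772.40 (≈ $6.0699 each)
After Aug 5: 622 on hand, pool $2,828.40 (≈ $4.5473 each)
After Aug 6: 944 on hand, pool $4,132.50 (≈ $4.3776 each)
Aug 8, sell 464: 464/944 × $4,132.50 → $2,031.22
After Aug 10: 580 on hand, pool $2,386.28 (≈ $4.1143 each)
Aug 12, sell 260: 260/580 × $2,386.28 → $1,069.71
After Aug 13: 364 on hand, pool $1,545.37 (≈ $4.2455 each)
Aug 14, sell 286: 286/364 × $1,545.37 → $1,214.21
Total COGS = $2,031.22 + $1,069.71 + $1,214.21 = $4,315.14
Ending inventory (cost pool remaining) = $331.16
Check: goods available $4,646.30 = COGS $4,315.14 + ending $331.16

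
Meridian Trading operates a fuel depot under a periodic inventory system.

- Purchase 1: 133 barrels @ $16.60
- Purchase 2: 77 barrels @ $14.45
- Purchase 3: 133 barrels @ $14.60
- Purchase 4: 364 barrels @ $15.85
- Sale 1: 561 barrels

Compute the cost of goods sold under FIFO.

COGS = $8,717.55

Sale 1 (561) [FIFO — oldest first]: 133 @ $16.60 + 77 @ $14.45 + 133 @ $14.60 + 218 @ $15.85 = $8,717.55
Ending inventory: 146 @ $15.85 = $2,314.10
Check: goods available $11,031.65 = COGS $8,717.55 + ending $2,314.10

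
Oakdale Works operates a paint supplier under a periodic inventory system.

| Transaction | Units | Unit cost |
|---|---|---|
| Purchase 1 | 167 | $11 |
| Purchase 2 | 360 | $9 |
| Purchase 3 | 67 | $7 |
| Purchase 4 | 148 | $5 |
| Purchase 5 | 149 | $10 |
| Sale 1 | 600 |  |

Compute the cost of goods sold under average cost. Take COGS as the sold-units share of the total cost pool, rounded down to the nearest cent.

Sale 1, sell 600: 600/891 × $7,776.00 → $5,236.36
Ending inventory (cost pool remaining) = $2,539.64
Check: goods available $7,776.00 = COGS $5,236.36 + ending $2,539.64

COGS = $5,236.36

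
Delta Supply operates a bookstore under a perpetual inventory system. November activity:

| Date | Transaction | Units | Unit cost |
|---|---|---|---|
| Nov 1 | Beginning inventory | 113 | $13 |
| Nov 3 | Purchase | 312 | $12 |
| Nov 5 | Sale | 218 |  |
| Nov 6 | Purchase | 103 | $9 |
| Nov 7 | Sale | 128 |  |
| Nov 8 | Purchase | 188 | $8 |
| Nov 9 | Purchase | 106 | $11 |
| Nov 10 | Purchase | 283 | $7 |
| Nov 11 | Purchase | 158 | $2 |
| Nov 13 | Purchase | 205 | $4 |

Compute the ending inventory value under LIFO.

Ending inventory = $8,084

Nov 5, 218 sold [LIFO — newest first]: 218 @ $12 = $2,616
Nov 7, 128 sold [LIFO — newest first]: 103 @ $9 + 25 @ $12 = $1,227
Total COGS = $2,616 + $1,227 = $3,843
Ending inventory: 113 @ $13 + 69 @ $12 + 188 @ $8 + 106 @ $11 + 283 @ $7 + 158 @ $2 + 205 @ $4 = $8,084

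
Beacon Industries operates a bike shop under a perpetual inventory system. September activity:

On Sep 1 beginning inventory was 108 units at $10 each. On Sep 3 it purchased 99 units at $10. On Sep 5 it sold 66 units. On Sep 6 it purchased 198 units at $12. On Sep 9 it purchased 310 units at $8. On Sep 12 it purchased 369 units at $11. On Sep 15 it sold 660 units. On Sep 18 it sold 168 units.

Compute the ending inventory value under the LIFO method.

Ending inventory = $1,998

Sep 5, 66 sold [LIFO — newest first]: 66 @ $10 = $660
Sep 15, 660 sold [LIFO — newest first]: 369 @ $11 + 291 @ $8 = $6,387
Sep 18, 168 sold [LIFO — newest first]: 19 @ $8 + 149 @ $12 = $1,940
Total COGS = $660 + $6,387 + $1,940 = $8,987
Ending inventory: 108 @ $10 + 33 @ $10 + 49 @ $12 = $1,998
Check: goods available $10,985 = COGS $8,987 + ending $1,998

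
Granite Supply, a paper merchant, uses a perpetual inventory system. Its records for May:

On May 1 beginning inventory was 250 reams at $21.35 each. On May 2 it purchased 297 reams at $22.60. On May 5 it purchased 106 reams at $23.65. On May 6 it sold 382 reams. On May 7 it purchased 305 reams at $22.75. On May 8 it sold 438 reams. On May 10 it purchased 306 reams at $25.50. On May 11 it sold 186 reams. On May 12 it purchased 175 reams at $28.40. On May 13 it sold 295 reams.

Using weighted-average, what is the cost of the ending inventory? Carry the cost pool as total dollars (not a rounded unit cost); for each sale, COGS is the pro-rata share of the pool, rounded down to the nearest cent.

Ending inventory = $3,604.96

After May 1: 250 on hand, pool $5,337.50 (≈ $21.3500 each)
After May 2: 547 on hand, pool $12,049.70 (≈ $22.0287 each)
After May 5: 653 on hand, pool $14,556.60 (≈ $22.2919 each)
May 6, sell 382: 382/653 × $14,556.60 → $8,515.49
After May 7: 576 on hand, pool $12,979.86 (≈ $22.5345 each)
May 8, sell 438: 438/576 × $12,979.86 → $9,870.10
After May 10: 444 on hand, pool $10,912.76 (≈ $24.5783 each)
May 11, sell 186: 186/444 × $10,912.76 → $4,571.56
After May 12: 433 on hand, pool $11,311.20 (≈ $26.1229 each)
May 13, sell 295: 295/433 × $11,311.20 → $7,706.24
Total COGS = $8,515.49 + $9,870.10 + $4,571.56 + $7,706.24 = $30,663.39
Ending inventory (cost pool remaining) = $3,604.96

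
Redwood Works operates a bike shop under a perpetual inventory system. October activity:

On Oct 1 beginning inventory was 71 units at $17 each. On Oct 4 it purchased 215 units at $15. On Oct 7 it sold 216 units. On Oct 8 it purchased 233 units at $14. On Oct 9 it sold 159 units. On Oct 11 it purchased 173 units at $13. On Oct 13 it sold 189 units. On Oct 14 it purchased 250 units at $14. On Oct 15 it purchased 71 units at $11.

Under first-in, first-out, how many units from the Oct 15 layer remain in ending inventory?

Oct 7, 216 sold [FIFO — oldest first]: 71 @ $17 + 145 @ $15 = $3,382
Oct 9, 159 sold [FIFO — oldest first]: 70 @ $15 + 89 @ $14 = $2,296
Oct 13, 189 sold [FIFO — oldest first]: 144 @ $14 + 45 @ $13 = $2,601
Total COGS = $3,382 + $2,296 + $2,601 = $8,279
Ending inventory: 128 @ $13 + 250 @ $14 + 71 @ $11 = $5,945
Check: goods available $14,224 = COGS $8,279 + ending $5,945

71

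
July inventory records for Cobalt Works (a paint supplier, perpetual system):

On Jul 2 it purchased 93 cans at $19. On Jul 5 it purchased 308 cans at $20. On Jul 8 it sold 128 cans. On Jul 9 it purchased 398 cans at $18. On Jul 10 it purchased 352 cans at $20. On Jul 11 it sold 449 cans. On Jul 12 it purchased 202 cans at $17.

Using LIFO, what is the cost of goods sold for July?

COGS = $11,346

Jul 8, 128 sold [LIFO — newest first]: 128 @ $20 = $2,560
Jul 11, 449 sold [LIFO — newest first]: 352 @ $20 + 97 @ $18 = $8,786
Total COGS = $2,560 + $8,786 = $11,346
Ending inventory: 93 @ $19 + 180 @ $20 + 301 @ $18 + 202 @ $17 = $14,219
Check: goods available $25,565 = COGS $11,346 + ending $14,219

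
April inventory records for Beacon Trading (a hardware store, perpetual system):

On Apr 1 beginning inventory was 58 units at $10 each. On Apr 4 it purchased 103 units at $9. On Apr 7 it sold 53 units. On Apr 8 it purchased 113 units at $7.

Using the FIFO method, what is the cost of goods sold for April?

Apr 7, 53 sold [FIFO — oldest first]: 53 @ $10 = $530
Ending inventory: 5 @ $10 + 103 @ $9 + 113 @ $7 = $1,768

COGS = $530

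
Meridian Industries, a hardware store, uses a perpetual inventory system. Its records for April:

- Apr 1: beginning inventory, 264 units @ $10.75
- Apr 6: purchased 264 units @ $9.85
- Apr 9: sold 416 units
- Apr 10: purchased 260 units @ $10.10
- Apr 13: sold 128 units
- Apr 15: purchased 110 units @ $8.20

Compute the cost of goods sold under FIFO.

COGS = $5,600.00

Apr 9, 416 sold [FIFO — oldest first]: 264 @ $10.75 + 152 @ $9.85 = $4,335.20
Apr 13, 128 sold [FIFO — oldest first]: 112 @ $9.85 + 16 @ $10.10 = $1,264.80
Total COGS = $4,335.20 + $1,264.80 = $5,600.00
Ending inventory: 244 @ $10.10 + 110 @ $8.20 = $3,366.40
Check: goods available $8,966.40 = COGS $5,600.00 + ending $3,366.40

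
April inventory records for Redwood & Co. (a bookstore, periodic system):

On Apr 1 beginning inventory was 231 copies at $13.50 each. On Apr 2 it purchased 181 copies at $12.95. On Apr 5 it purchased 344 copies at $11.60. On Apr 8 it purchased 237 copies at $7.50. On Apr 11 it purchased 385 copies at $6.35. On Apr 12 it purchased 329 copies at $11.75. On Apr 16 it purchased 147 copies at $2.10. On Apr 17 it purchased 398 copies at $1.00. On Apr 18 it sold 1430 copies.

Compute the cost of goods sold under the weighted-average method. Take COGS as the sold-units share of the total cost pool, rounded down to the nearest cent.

COGS = $11,587.03

Apr 18, sell 1430: 1430/2252 × $18,247.55 → $11,587.03
Ending inventory (cost pool remaining) = $6,660.52
Check: goods available $18,247.55 = COGS $11,587.03 + ending $6,660.52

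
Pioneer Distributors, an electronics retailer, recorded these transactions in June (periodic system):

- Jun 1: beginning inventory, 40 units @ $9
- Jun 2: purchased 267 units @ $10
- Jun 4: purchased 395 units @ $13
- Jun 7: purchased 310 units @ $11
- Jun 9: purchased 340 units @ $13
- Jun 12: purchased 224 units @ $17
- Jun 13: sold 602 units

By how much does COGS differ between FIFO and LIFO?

FIFO COGS: 40 @ $9 + 267 @ $10 + 295 @ $13 = $6,865
LIFO COGS: 224 @ $17 + 340 @ $13 + 38 @ $11 = $8,646
Difference = |$6,865 − $8,646| = $1,781

$1,781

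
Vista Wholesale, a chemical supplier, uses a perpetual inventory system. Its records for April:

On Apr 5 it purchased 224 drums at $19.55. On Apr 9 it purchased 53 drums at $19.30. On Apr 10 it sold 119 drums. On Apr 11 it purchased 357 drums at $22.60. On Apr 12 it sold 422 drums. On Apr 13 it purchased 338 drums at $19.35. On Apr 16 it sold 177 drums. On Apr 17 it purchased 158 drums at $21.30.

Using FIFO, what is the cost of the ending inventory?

Apr 10, 119 sold [FIFO — oldest first]: 119 @ $19.55 = $2,326.45
Apr 12, 422 sold [FIFO — oldest first]: 105 @ $19.55 + 53 @ $19.30 + 264 @ $22.60 = $9,042.05
Apr 16, 177 sold [FIFO — oldest first]: 93 @ $22.60 + 84 @ $19.35 = $3,727.20
Total COGS = $2,326.45 + $9,042.05 + $3,727.20 = $15,095.70
Ending inventory: 254 @ $19.35 + 158 @ $21.30 = $8,280.30
Check: goods available $23,376.00 = COGS $15,095.70 + ending $8,280.30

Ending inventory = $8,280.30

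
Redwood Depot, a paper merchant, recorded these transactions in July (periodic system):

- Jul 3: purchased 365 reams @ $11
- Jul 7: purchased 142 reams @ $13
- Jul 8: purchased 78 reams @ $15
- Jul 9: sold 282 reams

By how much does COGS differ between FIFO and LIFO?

$596

FIFO COGS: 282 @ $11 = $3,102
LIFO COGS: 78 @ $15 + 142 @ $13 + 62 @ $11 = $3,698
Difference = |$3,102 − $3,698| = $596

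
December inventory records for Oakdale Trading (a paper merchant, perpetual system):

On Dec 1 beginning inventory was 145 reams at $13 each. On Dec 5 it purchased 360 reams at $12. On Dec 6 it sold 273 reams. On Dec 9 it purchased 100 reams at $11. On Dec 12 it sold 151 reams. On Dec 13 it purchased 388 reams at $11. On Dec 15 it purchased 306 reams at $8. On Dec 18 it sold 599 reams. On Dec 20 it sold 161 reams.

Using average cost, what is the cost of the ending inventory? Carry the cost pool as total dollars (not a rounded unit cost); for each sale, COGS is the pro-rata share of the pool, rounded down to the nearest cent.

Ending inventory = $1,165.75

After Dec 1: 145 on hand, pool $1,885.00 (≈ $13.0000 each)
After Dec 5: 505 on hand, pool $6,205.00 (≈ $12.2871 each)
Dec 6, sell 273: 273/505 × $6,205.00 → $3,354.38
After Dec 9: 332 on hand, pool $3,950.62 (≈ $11.8995 each)
Dec 12, sell 151: 151/332 × $3,950.62 → $1,796.81
After Dec 13: 569 on hand, pool $6,421.81 (≈ $11.2861 each)
After Dec 15: 875 on hand, pool $8,869.81 (≈ $10.1369 each)
Dec 18, sell 599: 599/875 × $8,869.81 → $6,072.01
Dec 20, sell 161: 161/276 × $2,797.80 → $1,632.05
Total COGS = $3,354.38 + $1,796.81 + $6,072.01 + $1,632.05 = $12,855.25
Ending inventory (cost pool remaining) = $1,165.75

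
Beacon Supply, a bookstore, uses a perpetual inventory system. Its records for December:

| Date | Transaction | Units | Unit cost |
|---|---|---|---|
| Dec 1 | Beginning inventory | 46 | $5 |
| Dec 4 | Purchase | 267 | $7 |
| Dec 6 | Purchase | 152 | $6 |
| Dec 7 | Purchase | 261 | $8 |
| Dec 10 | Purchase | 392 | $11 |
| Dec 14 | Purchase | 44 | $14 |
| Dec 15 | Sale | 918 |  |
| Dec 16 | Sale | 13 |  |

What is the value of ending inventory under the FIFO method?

Ending inventory = $2,673

Dec 15, 918 sold [FIFO — oldest first]: 46 @ $5 + 267 @ $7 + 152 @ $6 + 261 @ $8 + 192 @ $11 = $7,211
Dec 16, 13 sold [FIFO — oldest first]: 13 @ $11 = $143
Total COGS = $7,211 + $143 = $7,354
Ending inventory: 187 @ $11 + 44 @ $14 = $2,673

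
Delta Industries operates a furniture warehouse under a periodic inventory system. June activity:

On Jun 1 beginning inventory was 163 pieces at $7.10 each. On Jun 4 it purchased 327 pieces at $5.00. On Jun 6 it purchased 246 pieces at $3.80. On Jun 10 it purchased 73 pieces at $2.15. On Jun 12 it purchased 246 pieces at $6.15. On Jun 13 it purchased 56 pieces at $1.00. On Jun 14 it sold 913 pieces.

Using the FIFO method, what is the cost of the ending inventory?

Jun 14, 913 sold [FIFO — oldest first]: 163 @ $7.10 + 327 @ $5.00 + 246 @ $3.80 + 73 @ $2.15 + 104 @ $6.15 = $4,523.65
Ending inventory: 142 @ $6.15 + 56 @ $1.00 = $929.30

Ending inventory = $929.30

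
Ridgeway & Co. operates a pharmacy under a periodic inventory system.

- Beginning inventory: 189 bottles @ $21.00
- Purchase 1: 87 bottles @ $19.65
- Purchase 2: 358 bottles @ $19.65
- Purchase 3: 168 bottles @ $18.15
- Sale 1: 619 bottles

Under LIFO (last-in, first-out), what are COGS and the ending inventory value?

COGS = $11,919.45; ending inventory = $3,843.00

Sale 1 (619) [LIFO — newest first]: 168 @ $18.15 + 358 @ $19.65 + 87 @ $19.65 + 6 @ $21.00 = $11,919.45
Ending inventory: 183 @ $21.00 = $3,843.00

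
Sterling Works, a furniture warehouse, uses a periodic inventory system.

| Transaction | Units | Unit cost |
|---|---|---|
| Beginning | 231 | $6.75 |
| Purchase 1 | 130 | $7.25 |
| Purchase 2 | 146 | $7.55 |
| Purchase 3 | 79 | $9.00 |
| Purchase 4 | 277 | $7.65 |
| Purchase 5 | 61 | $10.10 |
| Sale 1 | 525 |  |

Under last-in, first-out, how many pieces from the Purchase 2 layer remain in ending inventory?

38

Sale 1 (525) [LIFO — newest first]: 61 @ $10.10 + 277 @ $7.65 + 79 @ $9.00 + 108 @ $7.55 = $4,261.55
Ending inventory: 231 @ $6.75 + 130 @ $7.25 + 38 @ $7.55 = $2,788.65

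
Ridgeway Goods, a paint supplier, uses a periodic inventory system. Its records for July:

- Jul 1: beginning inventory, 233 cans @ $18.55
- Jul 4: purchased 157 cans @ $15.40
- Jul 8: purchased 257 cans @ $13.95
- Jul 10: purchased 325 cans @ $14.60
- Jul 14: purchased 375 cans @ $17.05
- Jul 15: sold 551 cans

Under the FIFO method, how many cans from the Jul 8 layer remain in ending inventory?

96

Jul 15, 551 sold [FIFO — oldest first]: 233 @ $18.55 + 157 @ $15.40 + 161 @ $13.95 = $8,985.90
Ending inventory: 96 @ $13.95 + 325 @ $14.60 + 375 @ $17.05 = $12,477.95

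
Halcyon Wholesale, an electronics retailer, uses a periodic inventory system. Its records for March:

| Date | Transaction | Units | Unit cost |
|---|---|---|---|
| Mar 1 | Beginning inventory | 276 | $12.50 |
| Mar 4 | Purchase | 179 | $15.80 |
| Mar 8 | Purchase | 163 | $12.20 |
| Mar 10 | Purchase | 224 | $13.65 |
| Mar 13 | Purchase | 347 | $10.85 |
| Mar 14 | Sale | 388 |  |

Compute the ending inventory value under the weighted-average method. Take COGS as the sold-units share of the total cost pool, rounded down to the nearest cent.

Ending inventory = $10,165.33

Mar 14, sell 388: 388/1189 × $15,089.35 → $4,924.02
Ending inventory (cost pool remaining) = $10,165.33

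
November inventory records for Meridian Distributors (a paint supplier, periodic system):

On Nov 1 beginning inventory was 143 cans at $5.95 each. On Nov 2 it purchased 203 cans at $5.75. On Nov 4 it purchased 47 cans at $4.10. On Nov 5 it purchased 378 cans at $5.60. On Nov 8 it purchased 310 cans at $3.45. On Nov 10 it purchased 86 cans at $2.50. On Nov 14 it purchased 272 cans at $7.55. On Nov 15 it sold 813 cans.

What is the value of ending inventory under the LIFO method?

Ending inventory = $3,515.60

Nov 15, 813 sold [LIFO — newest first]: 272 @ $7.55 + 86 @ $2.50 + 310 @ $3.45 + 145 @ $5.60 = $4,150.10
Ending inventory: 143 @ $5.95 + 203 @ $5.75 + 47 @ $4.10 + 233 @ $5.60 = $3,515.60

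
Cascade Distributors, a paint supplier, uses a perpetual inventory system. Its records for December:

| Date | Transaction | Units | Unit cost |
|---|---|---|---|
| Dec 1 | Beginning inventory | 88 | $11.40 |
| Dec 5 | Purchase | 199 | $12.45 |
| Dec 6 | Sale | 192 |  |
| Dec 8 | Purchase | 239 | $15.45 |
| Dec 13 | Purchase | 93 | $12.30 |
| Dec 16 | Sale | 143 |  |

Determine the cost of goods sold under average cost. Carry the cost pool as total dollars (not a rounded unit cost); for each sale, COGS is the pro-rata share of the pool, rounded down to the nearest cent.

COGS = $4,334.13

After Dec 1: 88 on hand, pool $1,003.20 (≈ $11.4000 each)
After Dec 5: 287 on hand, pool $3,480.75 (≈ $12.1280 each)
Dec 6, sell 192: 192/287 × $3,480.75 → $2,328.58
After Dec 8: 334 on hand, pool $4,844.72 (≈ $14.5051 each)
After Dec 13: 427 on hand, pool $5,988.62 (≈ $14.0249 each)
Dec 16, sell 143: 143/427 × $5,988.62 → $2,005.55
Total COGS = $2,328.58 + $2,005.55 = $4,334.13
Ending inventory (cost pool remaining) = $3,983.07
Check: goods available $8,317.20 = COGS $4,334.13 + ending $3,983.07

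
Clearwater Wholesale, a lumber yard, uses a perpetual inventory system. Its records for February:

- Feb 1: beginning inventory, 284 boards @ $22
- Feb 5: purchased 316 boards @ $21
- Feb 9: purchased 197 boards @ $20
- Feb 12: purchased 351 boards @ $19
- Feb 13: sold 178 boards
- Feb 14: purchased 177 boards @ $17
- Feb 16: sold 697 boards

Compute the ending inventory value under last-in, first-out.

Ending inventory = $9,734

Feb 13, 178 sold [LIFO — newest first]: 178 @ $19 = $3,382
Feb 16, 697 sold [LIFO — newest first]: 177 @ $17 + 173 @ $19 + 197 @ $20 + 150 @ $21 = $13,386
Total COGS = $3,382 + $13,386 = $16,768
Ending inventory: 284 @ $22 + 166 @ $21 = $9,734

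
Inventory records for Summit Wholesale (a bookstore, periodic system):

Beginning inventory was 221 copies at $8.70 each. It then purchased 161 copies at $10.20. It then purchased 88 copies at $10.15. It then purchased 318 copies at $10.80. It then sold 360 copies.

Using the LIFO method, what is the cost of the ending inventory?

Sale 1 (360) [LIFO — newest first]: 318 @ $10.80 + 42 @ $10.15 = $3,860.70
Ending inventory: 221 @ $8.70 + 161 @ $10.20 + 46 @ $10.15 = $4,031.80
Check: goods available $7,892.50 = COGS $3,860.70 + ending $4,031.80

Ending inventory = $4,031.80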